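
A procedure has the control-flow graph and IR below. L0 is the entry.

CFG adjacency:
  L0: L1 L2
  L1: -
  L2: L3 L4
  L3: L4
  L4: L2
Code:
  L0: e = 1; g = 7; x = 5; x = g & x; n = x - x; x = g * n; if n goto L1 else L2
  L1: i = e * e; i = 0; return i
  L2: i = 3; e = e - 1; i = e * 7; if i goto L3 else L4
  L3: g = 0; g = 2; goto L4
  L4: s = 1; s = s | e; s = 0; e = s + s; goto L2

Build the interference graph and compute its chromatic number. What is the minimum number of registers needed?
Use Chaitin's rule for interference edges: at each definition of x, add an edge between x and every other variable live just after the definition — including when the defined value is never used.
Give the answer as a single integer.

Answer: 4

Derivation:
def/use:
  L0: def={e,g,n,x} ue=∅
  L1: def={i} ue={e}
  L2: def={e,i} ue={e}
  L3: def={g} ue=∅
  L4: def={e,s} ue={e}

Backward fixpoint:
  live L0: ∅→{e}
  live L1: {e}→∅
  live L2: {e}→{e}
  live L3: {e}→{e}
  live L4: {e}→{e}

Interfere edges:
  e↔{g,i,n,s,x}
  g↔{e,n,x}
  i↔{e}
  n↔{e,g,x}
  s↔{e}
  x↔{e,g,n}

Colouring:
  clique {e,g,n,x} ⇒ need ≥ 4
  assign e→R0 g→R1 i→R1 n→R2 s→R1 x→R3 — no edge inside a register ⇒ χ ≤ 4
  χ = 4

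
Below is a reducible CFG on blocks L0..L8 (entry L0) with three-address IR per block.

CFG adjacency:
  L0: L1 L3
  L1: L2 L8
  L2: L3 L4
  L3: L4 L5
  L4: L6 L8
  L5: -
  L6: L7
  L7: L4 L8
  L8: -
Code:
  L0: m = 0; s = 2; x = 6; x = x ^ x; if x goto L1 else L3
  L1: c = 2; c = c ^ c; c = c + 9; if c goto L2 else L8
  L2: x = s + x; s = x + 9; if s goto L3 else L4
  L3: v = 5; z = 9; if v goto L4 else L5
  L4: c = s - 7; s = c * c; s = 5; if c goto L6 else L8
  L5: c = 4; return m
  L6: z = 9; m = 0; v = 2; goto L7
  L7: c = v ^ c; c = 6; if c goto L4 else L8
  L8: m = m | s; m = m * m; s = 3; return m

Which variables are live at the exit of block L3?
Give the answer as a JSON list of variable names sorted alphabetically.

Block summaries:
  L0 def {m,s,x} use ∅
  L1 def {c} use ∅
  L2 def {s,x} use {s,x}
  L3 def {v,z} use ∅
  L4 def {c,s} use {s}
  L5 def {c} use {m}
  L6 def {m,v,z} use ∅
  L7 def {c} use {c,v}
  L8 def {m,s} use {m,s}

Liveness:
  L0 li=∅ lo={m,s,x}
  L1 li={m,s,x} lo={m,s,x}
  L2 li={m,s,x} lo={m,s}
  L3 li={m,s} lo={m,s}
  L4 li={m,s} lo={c,m,s}
  L5 li={m} lo=∅
  L6 li={c,s} lo={c,m,s,v}
  L7 li={c,m,s,v} lo={m,s}
  L8 li={m,s} lo=∅

live-out(L3) = ["m", "s"]

Answer: ["m", "s"]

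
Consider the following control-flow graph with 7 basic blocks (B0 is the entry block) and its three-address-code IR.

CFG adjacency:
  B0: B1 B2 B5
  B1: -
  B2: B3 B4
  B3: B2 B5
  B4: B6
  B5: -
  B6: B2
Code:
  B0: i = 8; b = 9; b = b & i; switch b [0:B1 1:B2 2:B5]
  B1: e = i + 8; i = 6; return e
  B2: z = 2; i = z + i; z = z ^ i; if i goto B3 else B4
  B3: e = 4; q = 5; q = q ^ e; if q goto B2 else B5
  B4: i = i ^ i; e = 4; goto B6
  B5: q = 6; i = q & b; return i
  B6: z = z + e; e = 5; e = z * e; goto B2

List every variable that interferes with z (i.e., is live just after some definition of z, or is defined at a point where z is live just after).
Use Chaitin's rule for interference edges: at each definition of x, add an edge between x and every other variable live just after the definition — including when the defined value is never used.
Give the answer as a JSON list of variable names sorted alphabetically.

def/use:
  B0: def={b,i} ue=∅
  B1: def={e,i} ue={i}
  B2: def={i,z} ue={i}
  B3: def={e,q} ue=∅
  B4: def={e,i} ue={i}
  B5: def={i,q} ue={b}
  B6: def={e,z} ue={e,z}

Liveness:
  B0 li=∅ lo={b,i}
  B1 li={i} lo=∅
  B2 li={b,i} lo={b,i,z}
  B3 li={b,i} lo={b,i}
  B4 li={b,i,z} lo={b,e,i,z}
  B5 li={b} lo=∅
  B6 li={b,e,i,z} lo={b,i}

Interference:
  b — {e,i,q,z}
  e — {b,i,q,z}
  i — {b,e,q,z}
  q — {b,e,i}
  z — {b,e,i}

N(z) = ["b", "e", "i"]

Answer: ["b", "e", "i"]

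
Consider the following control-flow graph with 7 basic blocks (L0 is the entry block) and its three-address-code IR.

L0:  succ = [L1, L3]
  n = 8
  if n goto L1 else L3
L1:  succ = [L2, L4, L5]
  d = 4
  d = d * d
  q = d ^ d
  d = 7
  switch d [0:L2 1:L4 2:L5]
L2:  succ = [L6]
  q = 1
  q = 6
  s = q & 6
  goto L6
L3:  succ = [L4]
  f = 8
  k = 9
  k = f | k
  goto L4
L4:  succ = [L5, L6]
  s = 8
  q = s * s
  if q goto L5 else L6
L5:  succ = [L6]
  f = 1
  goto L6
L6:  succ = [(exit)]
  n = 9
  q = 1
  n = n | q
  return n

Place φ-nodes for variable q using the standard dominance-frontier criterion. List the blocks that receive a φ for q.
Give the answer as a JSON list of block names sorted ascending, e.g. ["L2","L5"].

idom tree: L1←L0 L2←L1 L3←L0 L4←L0 L5←L0 L6←L0
Dom∩ at merges:
  L4: preds {L1,L3}: {L0,L1} ∩ {L0,L3} = {L0}; idom=L0
  L5: preds {L1,L4}: {L0,L1} ∩ {L0,L4} = {L0}; idom=L0
  L6: preds {L2,L4,L5}: {L0,L1,L2} ∩ {L0,L4} ∩ {L0,L5} = {L0}; idom=L0

DF derivation:
  join L4 pred L1: L1 stop@L0
  join L4 pred L3: L3 stop@L0
  join L5 pred L1: L1 stop@L0
  join L5 pred L4: L4 stop@L0
  join L6 pred L2: L2→L1 stop@L0
  join L6 pred L4: L4 stop@L0
  join L6 pred L5: L5 stop@L0
  L0 → ∅
  L1 → {L4,L5,L6}
  L2 → {L6}
  L3 → {L4}
  L4 → {L5,L6}
  L5 → {L6}
  L6 → ∅

φ for q: defs {L1,L2,L4,L6}
  DF⁺ = {L4,L5,L6}

Answer: ["L4", "L5", "L6"]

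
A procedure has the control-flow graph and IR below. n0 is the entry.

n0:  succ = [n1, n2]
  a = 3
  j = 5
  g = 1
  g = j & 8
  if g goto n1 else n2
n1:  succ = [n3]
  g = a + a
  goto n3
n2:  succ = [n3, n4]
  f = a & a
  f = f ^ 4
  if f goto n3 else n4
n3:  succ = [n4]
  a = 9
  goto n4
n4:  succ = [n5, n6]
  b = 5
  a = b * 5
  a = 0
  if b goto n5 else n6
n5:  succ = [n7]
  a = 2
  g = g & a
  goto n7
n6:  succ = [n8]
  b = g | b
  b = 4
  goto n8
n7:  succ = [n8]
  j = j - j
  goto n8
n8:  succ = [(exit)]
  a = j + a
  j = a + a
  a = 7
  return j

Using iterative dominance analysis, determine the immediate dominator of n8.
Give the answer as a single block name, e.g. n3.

Answer: n4

Derivation:
idom tree: n1←n0 n2←n0 n3←n0 n4←n0 n5←n4 n6←n4 n7←n5 n8←n4
Dom∩ at merges:
  n3: preds {n1,n2}: {n0,n1} ∩ {n0,n2} = {n0}; idom=n0
  n4: preds {n2,n3}: {n0,n2} ∩ {n0,n3} = {n0}; idom=n0
  n8: preds {n6,n7}: {n0,n4,n6} ∩ {n0,n4,n5,n7} = {n0,n4}; idom=n4

idom(n8) = n4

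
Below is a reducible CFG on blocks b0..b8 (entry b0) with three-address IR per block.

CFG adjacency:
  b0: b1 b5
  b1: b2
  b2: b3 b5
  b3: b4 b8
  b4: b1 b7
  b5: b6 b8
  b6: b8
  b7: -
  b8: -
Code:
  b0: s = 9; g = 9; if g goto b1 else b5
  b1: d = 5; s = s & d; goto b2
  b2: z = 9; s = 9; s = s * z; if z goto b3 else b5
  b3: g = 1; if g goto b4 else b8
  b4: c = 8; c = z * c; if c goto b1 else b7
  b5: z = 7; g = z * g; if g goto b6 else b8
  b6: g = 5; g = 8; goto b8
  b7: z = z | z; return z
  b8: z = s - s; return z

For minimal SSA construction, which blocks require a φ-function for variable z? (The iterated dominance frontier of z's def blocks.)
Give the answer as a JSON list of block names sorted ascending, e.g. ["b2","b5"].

Answer: ["b1", "b5", "b8"]

Analysis:
idom tree: b1←b0 b2←b1 b3←b2 b4←b3 b5←b0 b6←b5 b7←b4 b8←b0
Dom at joins:
  b1: preds {b0,b4}: {b0} ∩ {b0,b1,b2,b3,b4} = {b0}; idom=b0
  b5: preds {b0,b2}: {b0} ∩ {b0,b1,b2} = {b0}; idom=b0
  b8: preds {b3,b5,b6}: {b0,b1,b2,b3} ∩ {b0,b5} ∩ {b0,b5,b6} = {b0}; idom=b0

Frontier:
  join b1 pred b0: · stop@b0
  join b1 pred b4: b4→b3→b2→b1 stop@b0
  join b5 pred b0: · stop@b0
  join b5 pred b2: b2→b1 stop@b0
  join b8 pred b3: b3→b2→b1 stop@b0
  join b8 pred b5: b5 stop@b0
  join b8 pred b6: b6→b5 stop@b0
  b0 → ∅
  b1 → {b1,b5,b8}
  b2 → {b1,b5,b8}
  b3 → {b1,b8}
  b4 → {b1}
  b5 → {b8}
  b6 → {b8}
  b7 → ∅
  b8 → ∅

φ for z: defs {b2,b5,b7,b8}
  DF⁺ = {b1,b5,b8}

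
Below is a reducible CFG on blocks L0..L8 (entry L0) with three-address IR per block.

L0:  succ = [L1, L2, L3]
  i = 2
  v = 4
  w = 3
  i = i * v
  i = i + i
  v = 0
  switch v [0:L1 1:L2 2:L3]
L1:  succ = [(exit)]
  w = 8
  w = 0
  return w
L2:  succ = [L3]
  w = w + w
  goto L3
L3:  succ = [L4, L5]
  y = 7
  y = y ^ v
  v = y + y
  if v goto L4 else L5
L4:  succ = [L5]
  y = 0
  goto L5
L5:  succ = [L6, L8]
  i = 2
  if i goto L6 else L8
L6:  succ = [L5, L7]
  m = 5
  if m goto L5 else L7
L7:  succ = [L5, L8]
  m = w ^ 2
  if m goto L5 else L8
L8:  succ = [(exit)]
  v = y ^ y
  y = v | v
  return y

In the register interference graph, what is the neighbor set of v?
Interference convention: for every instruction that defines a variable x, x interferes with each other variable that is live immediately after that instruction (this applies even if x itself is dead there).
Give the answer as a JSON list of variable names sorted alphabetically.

def/use:
  L0: def={i,v,w} ue=∅
  L1: def={w} ue=∅
  L2: def={w} ue={w}
  L3: def={v,y} ue={v}
  L4: def={y} ue=∅
  L5: def={i} ue=∅
  L6: def={m} ue=∅
  L7: def={m} ue={w}
  L8: def={v,y} ue={y}

Liveness:
  live L0: ∅→{v,w}
  live L1: ∅→∅
  live L2: {v,w}→{v,w}
  live L3: {v,w}→{w,y}
  live L4: {w}→{w,y}
  live L5: {w,y}→{w,y}
  live L6: {w,y}→{w,y}
  live L7: {w,y}→{w,y}
  live L8: {y}→∅

Interference:
  i — {v,w,y}
  m — {w,y}
  v — {i,w,y}
  w — {i,m,v,y}
  y — {i,m,v,w}

N(v) = ["i", "w", "y"]

Answer: ["i", "w", "y"]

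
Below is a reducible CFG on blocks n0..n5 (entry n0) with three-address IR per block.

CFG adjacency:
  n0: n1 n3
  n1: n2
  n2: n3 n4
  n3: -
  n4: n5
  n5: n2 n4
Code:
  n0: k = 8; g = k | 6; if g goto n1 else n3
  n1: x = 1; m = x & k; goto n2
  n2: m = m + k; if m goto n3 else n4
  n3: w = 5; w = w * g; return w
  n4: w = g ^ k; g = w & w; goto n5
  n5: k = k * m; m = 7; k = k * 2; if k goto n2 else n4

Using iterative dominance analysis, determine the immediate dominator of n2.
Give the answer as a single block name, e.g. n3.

idom tree: n1←n0 n2←n1 n3←n0 n4←n2 n5←n4
Dom at joins:
  n2: preds {n1,n5}: {n0,n1} ∩ {n0,n1,n2,n4,n5} = {n0,n1}; idom=n1
  n3: preds {n0,n2}: {n0} ∩ {n0,n1,n2} = {n0}; idom=n0
  n4: preds {n2,n5}: {n0,n1,n2} ∩ {n0,n1,n2,n4,n5} = {n0,n1,n2}; idom=n2

idom(n2) = n1

Answer: n1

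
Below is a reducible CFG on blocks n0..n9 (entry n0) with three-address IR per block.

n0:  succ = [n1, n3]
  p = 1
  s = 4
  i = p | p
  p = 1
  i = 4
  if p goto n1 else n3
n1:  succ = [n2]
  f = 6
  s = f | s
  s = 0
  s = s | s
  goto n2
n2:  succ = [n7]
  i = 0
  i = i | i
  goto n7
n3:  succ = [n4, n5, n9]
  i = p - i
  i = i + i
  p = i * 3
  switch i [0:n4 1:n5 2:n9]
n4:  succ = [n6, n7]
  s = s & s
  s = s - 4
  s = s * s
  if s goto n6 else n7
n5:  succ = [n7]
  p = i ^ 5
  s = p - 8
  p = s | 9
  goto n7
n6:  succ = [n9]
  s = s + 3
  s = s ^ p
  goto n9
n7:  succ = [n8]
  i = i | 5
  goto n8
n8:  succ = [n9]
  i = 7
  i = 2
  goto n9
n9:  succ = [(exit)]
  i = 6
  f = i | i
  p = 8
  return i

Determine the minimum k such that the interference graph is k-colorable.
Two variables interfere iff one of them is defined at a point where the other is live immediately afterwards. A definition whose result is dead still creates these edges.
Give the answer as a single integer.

Answer: 3

Analysis:
Per-block:
  n0 def {i,p,s} use ∅
  n1 def {f,s} use {s}
  n2 def {i} use ∅
  n3 def {i,p} use {i,p}
  n4 def {s} use {s}
  n5 def {p,s} use {i}
  n6 def {s} use {p,s}
  n7 def {i} use {i}
  n8 def {i} use ∅
  n9 def {f,i,p} use ∅

Live sets:
  n0: in=∅ out={i,p,s}
  n1: in={s} out=∅
  n2: in=∅ out={i}
  n3: in={i,p,s} out={i,p,s}
  n4: in={i,p,s} out={i,p,s}
  n5: in={i} out={i}
  n6: in={p,s} out=∅
  n7: in={i} out=∅
  n8: in=∅ out=∅
  n9: in=∅ out=∅

Conflict graph:
  f: {i,s}
  i: {f,p,s}
  p: {i,s}
  s: {f,i,p}

Registers:
  {f,i,s} pairwise interfere (3-clique) ⇒ χ ≥ 3
  assign f→c2 i→c0 p→c2 s→c1 — no edge inside a register ⇒ χ ≤ 3
  χ = 3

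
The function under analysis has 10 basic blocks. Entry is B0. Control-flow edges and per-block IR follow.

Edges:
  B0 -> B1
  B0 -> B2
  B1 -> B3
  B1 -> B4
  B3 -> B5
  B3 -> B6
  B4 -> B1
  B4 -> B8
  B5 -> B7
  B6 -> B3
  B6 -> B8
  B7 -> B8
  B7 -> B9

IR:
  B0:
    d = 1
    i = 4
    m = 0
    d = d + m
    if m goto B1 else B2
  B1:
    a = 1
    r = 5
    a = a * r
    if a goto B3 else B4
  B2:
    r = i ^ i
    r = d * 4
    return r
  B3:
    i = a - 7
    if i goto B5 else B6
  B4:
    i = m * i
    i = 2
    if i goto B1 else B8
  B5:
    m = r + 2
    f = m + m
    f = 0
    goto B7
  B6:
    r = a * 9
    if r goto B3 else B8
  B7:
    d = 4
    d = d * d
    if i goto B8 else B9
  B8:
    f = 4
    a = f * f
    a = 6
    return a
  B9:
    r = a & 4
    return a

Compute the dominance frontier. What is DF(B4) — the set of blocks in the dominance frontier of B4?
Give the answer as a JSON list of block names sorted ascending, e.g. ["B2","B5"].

Answer: ["B1", "B8"]

Working:
idom tree: B1←B0 B2←B0 B3←B1 B4←B1 B5←B3 B6←B3 B7←B5 B8←B1 B9←B7
Dom at joins:
  B1: preds {B0,B4}: {B0} ∩ {B0,B1,B4} = {B0}; idom=B0
  B3: preds {B1,B6}: {B0,B1} ∩ {B0,B1,B3,B6} = {B0,B1}; idom=B1
  B8: preds {B4,B6,B7}: {B0,B1,B4} ∩ {B0,B1,B3,B6} ∩ {B0,B1,B3,B5,B7} = {B0,B1}; idom=B1

Frontier:
  join B1 pred B0: · stop@B0
  join B1 pred B4: B4→B1 stop@B0
  join B3 pred B1: · stop@B1
  join B3 pred B6: B6→B3 stop@B1
  join B8 pred B4: B4 stop@B1
  join B8 pred B6: B6→B3 stop@B1
  join B8 pred B7: B7→B5→B3 stop@B1
  DF(B0)=∅
  DF(B1)={B1}
  DF(B2)=∅
  DF(B3)={B3,B8}
  DF(B4)={B1,B8}
  DF(B5)={B8}
  DF(B6)={B3,B8}
  DF(B7)={B8}
  DF(B8)=∅
  DF(B9)=∅

DF(B4) = ["B1", "B8"]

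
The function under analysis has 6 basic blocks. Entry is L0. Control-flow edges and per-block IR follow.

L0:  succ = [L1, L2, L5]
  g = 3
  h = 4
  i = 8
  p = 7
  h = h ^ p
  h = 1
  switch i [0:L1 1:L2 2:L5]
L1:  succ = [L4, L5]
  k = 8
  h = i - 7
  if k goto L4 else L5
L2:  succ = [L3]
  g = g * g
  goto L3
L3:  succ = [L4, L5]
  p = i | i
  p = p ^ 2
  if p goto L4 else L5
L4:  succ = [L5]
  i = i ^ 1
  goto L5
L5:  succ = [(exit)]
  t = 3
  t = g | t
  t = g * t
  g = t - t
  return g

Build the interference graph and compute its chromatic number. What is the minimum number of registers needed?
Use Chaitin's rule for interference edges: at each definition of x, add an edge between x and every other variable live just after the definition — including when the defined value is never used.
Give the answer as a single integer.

Answer: 4

Working:
def/use:
  L0 def {g,h,i,p} use ∅
  L1 def {h,k} use {i}
  L2 def {g} use {g}
  L3 def {p} use {i}
  L4 def {i} use {i}
  L5 def {g,t} use {g}

Live sets:
  L0 li=∅ lo={g,i}
  L1 li={g,i} lo={g,i}
  L2 li={g,i} lo={g,i}
  L3 li={g,i} lo={g,i}
  L4 li={g,i} lo={g}
  L5 li={g} lo=∅

Interference:
  g — {h,i,k,p,t}
  h — {g,i,k,p}
  i — {g,h,k,p}
  k — {g,h,i}
  p — {g,h,i}
  t — {g}

Registers:
  lower bound: {g,h,i,k} mutually conflict ⇒ χ ≥ 4
  4-colouring: r0={g}  r1={h,t}  r2={i}  r3={k,p}
  χ = 4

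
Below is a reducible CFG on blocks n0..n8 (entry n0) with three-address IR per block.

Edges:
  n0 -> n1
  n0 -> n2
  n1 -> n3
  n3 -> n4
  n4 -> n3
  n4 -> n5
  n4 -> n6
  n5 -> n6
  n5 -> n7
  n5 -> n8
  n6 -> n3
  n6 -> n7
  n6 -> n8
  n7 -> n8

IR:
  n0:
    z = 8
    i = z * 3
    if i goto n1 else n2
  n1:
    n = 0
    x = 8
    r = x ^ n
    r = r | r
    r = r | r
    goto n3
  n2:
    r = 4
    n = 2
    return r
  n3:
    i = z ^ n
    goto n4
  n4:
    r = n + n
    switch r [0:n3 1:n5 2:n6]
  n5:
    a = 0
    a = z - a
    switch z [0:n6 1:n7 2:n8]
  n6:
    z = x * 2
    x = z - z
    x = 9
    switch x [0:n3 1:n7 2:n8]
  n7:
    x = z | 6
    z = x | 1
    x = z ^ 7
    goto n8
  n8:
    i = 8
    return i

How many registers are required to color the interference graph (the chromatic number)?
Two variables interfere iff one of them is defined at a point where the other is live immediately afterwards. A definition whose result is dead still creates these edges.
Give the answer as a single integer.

Block summaries:
  n0: def={i,z} ue=∅
  n1: def={n,r,x} ue=∅
  n2: def={n,r} ue=∅
  n3: def={i} ue={n,z}
  n4: def={r} ue={n}
  n5: def={a} ue={z}
  n6: def={x,z} ue={x}
  n7: def={x,z} ue={z}
  n8: def={i} ue=∅

Live sets:
  live n0: ∅→{z}
  live n1: {z}→{n,x,z}
  live n2: ∅→∅
  live n3: {n,x,z}→{n,x,z}
  live n4: {n,x,z}→{n,x,z}
  live n5: {n,x,z}→{n,x,z}
  live n6: {n,x}→{n,x,z}
  live n7: {z}→∅
  live n8: ∅→∅

Interference:
  a↔{n,x,z}
  i↔{n,x,z}
  n↔{a,i,r,x,z}
  r↔{n,x,z}
  x↔{a,i,n,r,z}
  z↔{a,i,n,r,x}

Chromatic number:
  clique {a,n,x,z} ⇒ need ≥ 4
  4-colouring: R0={n}  R1={x}  R2={z}  R3={a,i,r}
  χ = 4

Answer: 4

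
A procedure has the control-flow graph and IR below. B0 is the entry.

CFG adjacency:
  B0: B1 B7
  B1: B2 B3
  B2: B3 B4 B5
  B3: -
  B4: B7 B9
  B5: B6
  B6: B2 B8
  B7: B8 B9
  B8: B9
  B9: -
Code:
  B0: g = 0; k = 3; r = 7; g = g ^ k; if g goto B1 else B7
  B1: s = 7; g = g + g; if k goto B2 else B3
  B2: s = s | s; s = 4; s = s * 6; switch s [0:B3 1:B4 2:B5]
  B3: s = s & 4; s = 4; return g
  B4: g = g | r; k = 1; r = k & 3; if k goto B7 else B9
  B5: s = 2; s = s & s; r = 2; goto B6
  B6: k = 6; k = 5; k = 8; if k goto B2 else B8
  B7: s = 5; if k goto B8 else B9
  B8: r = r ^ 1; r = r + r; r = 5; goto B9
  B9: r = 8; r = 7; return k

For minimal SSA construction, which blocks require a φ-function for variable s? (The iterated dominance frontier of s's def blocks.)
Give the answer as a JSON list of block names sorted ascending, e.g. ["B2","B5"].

Answer: ["B2", "B3", "B7", "B8", "B9"]

Working:
idom tree: B1←B0 B2←B1 B3←B1 B4←B2 B5←B2 B6←B5 B7←B0 B8←B0 B9←B0
Dom at joins:
  B2: preds {B1,B6}: {B0,B1} ∩ {B0,B1,B2,B5,B6} = {B0,B1}; idom=B1
  B3: preds {B1,B2}: {B0,B1} ∩ {B0,B1,B2} = {B0,B1}; idom=B1
  B7: preds {B0,B4}: {B0} ∩ {B0,B1,B2,B4} = {B0}; idom=B0
  B8: preds {B6,B7}: {B0,B1,B2,B5,B6} ∩ {B0,B7} = {B0}; idom=B0
  B9: preds {B4,B7,B8}: {B0,B1,B2,B4} ∩ {B0,B7} ∩ {B0,B8} = {B0}; idom=B0

DF derivation:
  B2←B1: walk · to B1
  B2←B6: walk B6→B5→B2 to B1
  B3←B1: walk · to B1
  B3←B2: walk B2 to B1
  B7←B0: walk · to B0
  B7←B4: walk B4→B2→B1 to B0
  B8←B6: walk B6→B5→B2→B1 to B0
  B8←B7: walk B7 to B0
  B9←B4: walk B4→B2→B1 to B0
  B9←B7: walk B7 to B0
  B9←B8: walk B8 to B0
  B0: DF=∅
  B1: DF={B7,B8,B9}
  B2: DF={B2,B3,B7,B8,B9}
  B3: DF=∅
  B4: DF={B7,B9}
  B5: DF={B2,B8}
  B6: DF={B2,B8}
  B7: DF={B8,B9}
  B8: DF={B9}
  B9: DF=∅

φ for s: defs {B1,B2,B3,B5,B7}
  DF⁺ = {B2,B3,B7,B8,B9}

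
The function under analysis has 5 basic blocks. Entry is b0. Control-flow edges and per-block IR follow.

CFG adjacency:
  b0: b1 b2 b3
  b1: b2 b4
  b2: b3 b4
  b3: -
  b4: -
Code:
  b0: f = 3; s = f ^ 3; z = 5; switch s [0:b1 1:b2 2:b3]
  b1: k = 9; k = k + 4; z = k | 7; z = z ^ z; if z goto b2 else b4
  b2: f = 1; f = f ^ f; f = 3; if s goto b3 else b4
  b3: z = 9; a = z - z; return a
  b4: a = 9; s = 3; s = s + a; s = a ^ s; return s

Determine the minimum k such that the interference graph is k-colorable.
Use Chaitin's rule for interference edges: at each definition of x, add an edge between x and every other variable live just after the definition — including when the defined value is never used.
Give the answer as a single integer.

Per-block:
  b0: def={f,s,z} ue=∅
  b1: def={k,z} ue=∅
  b2: def={f} ue={s}
  b3: def={a,z} ue=∅
  b4: def={a,s} ue=∅

Backward fixpoint:
  b0 li=∅ lo={s}
  b1 li={s} lo={s}
  b2 li={s} lo=∅
  b3 li=∅ lo=∅
  b4 li=∅ lo=∅

Interfere edges:
  a: {s}
  f: {s}
  k: {s}
  s: {a,f,k,z}
  z: {s}

Chromatic number:
  {a,s} pairwise interfere (2-clique) ⇒ χ ≥ 2
  2-colouring: r0={s}  r1={a,f,k,z}
  χ = 2

Answer: 2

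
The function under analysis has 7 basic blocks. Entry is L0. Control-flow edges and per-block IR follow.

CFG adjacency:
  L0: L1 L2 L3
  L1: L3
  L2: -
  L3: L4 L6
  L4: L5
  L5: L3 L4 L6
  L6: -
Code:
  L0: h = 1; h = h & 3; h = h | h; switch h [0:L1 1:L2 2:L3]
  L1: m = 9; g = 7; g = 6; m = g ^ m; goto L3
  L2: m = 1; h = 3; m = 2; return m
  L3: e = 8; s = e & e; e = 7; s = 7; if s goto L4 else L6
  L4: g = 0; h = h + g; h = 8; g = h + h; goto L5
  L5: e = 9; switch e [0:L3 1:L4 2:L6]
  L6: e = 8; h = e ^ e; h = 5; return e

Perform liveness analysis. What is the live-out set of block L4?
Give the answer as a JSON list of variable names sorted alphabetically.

Per-block:
  L0: {h} / ∅
  L1: {g,m} / ∅
  L2: {h,m} / ∅
  L3: {e,s} / ∅
  L4: {g,h} / {h}
  L5: {e} / ∅
  L6: {e,h} / ∅

Live sets:
  L0: in=∅ out={h}
  L1: in={h} out={h}
  L2: in=∅ out=∅
  L3: in={h} out={h}
  L4: in={h} out={h}
  L5: in={h} out={h}
  L6: in=∅ out=∅

live-out(L4) = ["h"]

Answer: ["h"]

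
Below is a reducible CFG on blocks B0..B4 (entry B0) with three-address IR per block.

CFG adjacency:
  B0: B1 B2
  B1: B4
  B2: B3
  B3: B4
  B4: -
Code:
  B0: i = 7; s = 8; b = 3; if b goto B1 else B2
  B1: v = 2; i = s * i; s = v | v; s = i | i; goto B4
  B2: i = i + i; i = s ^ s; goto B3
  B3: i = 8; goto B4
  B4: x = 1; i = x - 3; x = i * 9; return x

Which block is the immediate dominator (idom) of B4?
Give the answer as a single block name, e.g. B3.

idom tree: B1←B0 B2←B0 B3←B2 B4←B0
Dom at joins:
  B4: preds {B1,B3}: {B0,B1} ∩ {B0,B2,B3} = {B0}; idom=B0

idom(B4) = B0

Answer: B0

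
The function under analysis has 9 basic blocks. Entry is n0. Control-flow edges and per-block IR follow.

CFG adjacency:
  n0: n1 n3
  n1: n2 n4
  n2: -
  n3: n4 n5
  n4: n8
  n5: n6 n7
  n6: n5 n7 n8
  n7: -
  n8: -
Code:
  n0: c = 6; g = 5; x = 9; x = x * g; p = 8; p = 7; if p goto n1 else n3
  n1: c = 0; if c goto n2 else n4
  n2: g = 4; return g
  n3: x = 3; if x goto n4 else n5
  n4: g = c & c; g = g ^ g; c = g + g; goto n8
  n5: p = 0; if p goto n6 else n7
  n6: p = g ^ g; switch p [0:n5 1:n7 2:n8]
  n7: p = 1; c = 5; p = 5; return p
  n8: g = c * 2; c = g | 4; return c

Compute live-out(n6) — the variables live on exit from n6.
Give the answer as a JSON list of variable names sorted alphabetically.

Answer: ["c", "g"]

Analysis:
Per-block:
  n0: def={c,g,p,x} ue=∅
  n1: def={c} ue=∅
  n2: def={g} ue=∅
  n3: def={x} ue=∅
  n4: def={c,g} ue={c}
  n5: def={p} ue=∅
  n6: def={p} ue={g}
  n7: def={c,p} ue=∅
  n8: def={c,g} ue={c}

Live sets:
  n0: in=∅ out={c,g}
  n1: in=∅ out={c}
  n2: in=∅ out=∅
  n3: in={c,g} out={c,g}
  n4: in={c} out={c}
  n5: in={c,g} out={c,g}
  n6: in={c,g} out={c,g}
  n7: in=∅ out=∅
  n8: in={c} out=∅

live-out(n6) = ["c", "g"]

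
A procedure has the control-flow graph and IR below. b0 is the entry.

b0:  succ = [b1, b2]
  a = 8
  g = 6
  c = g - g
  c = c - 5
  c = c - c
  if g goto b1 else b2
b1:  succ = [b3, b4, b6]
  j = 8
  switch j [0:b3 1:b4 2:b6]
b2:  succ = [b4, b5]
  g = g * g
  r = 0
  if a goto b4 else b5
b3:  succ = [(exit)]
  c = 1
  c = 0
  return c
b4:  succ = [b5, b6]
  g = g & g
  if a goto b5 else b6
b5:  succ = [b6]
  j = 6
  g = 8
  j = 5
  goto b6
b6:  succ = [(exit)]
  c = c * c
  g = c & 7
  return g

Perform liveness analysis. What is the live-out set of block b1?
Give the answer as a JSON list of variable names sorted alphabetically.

Answer: ["a", "c", "g"]

Working:
def/use:
  b0 def {a,c,g} use ∅
  b1 def {j} use ∅
  b2 def {g,r} use {a,g}
  b3 def {c} use ∅
  b4 def {g} use {a,g}
  b5 def {g,j} use ∅
  b6 def {c,g} use {c}

Backward fixpoint:
  live b0: ∅→{a,c,g}
  live b1: {a,c,g}→{a,c,g}
  live b2: {a,c,g}→{a,c,g}
  live b3: ∅→∅
  live b4: {a,c,g}→{c}
  live b5: {c}→{c}
  live b6: {c}→∅

live-out(b1) = ["a", "c", "g"]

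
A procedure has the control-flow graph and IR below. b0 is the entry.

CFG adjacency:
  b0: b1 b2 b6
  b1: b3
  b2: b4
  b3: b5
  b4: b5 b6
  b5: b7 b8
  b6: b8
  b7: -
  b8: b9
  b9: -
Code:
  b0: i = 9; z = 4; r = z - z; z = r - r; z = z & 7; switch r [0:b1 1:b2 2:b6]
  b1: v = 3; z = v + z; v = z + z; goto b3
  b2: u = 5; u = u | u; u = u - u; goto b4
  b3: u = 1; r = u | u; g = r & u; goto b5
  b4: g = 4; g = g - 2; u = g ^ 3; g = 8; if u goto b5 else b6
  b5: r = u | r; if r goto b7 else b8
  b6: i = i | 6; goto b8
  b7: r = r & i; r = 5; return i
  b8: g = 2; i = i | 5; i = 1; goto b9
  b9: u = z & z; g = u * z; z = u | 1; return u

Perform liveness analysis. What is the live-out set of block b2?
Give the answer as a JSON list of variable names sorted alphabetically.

Answer: ["i", "r", "z"]

Derivation:
Block summaries:
  b0 def {i,r,z} use ∅
  b1 def {v,z} use {z}
  b2 def {u} use ∅
  b3 def {g,r,u} use ∅
  b4 def {g,u} use ∅
  b5 def {r} use {r,u}
  b6 def {i} use {i}
  b7 def {r} use {i,r}
  b8 def {g,i} use {i}
  b9 def {g,u,z} use {z}

Live sets:
  live b0: ∅→{i,r,z}
  live b1: {i,z}→{i,z}
  live b2: {i,r,z}→{i,r,z}
  live b3: {i,z}→{i,r,u,z}
  live b4: {i,r,z}→{i,r,u,z}
  live b5: {i,r,u,z}→{i,r,z}
  live b6: {i,z}→{i,z}
  live b7: {i,r}→∅
  live b8: {i,z}→{z}
  live b9: {z}→∅

live-out(b2) = ["i", "r", "z"]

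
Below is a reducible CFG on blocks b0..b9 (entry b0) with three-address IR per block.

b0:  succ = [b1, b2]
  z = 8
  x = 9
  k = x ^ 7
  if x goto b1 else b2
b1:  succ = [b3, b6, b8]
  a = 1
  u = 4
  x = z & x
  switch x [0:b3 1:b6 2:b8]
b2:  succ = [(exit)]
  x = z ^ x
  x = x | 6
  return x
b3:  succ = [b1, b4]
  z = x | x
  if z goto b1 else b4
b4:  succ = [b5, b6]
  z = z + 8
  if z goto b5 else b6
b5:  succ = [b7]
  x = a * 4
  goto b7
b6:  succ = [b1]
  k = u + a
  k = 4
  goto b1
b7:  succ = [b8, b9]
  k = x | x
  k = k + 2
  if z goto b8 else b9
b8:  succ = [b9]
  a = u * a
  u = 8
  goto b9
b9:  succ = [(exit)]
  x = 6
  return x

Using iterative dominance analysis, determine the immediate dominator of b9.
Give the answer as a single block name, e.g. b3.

Answer: b1

Derivation:
idom tree: b1←b0 b2←b0 b3←b1 b4←b3 b5←b4 b6←b1 b7←b5 b8←b1 b9←b1
Dom at joins:
  b1: preds {b0,b3,b6}: {b0} ∩ {b0,b1,b3} ∩ {b0,b1,b6} = {b0}; idom=b0
  b6: preds {b1,b4}: {b0,b1} ∩ {b0,b1,b3,b4} = {b0,b1}; idom=b1
  b8: preds {b1,b7}: {b0,b1} ∩ {b0,b1,b3,b4,b5,b7} = {b0,b1}; idom=b1
  b9: preds {b7,b8}: {b0,b1,b3,b4,b5,b7} ∩ {b0,b1,b8} = {b0,b1}; idom=b1

idom(b9) = b1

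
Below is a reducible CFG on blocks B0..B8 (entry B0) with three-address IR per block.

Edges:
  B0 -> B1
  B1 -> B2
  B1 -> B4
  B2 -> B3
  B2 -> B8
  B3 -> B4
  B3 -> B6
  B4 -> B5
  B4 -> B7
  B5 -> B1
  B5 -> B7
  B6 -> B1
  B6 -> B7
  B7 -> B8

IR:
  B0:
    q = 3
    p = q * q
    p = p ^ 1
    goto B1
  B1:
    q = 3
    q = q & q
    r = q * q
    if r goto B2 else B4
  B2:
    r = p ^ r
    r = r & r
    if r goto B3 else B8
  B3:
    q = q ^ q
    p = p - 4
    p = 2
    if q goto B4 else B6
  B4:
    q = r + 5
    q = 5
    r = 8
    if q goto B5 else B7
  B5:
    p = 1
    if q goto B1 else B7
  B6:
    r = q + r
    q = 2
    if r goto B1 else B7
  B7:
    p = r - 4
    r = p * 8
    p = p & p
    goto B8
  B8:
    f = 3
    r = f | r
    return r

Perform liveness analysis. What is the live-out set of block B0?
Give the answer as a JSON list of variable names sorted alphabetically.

def/use:
  B0: def={p,q} ue=∅
  B1: def={q,r} ue=∅
  B2: def={r} ue={p,r}
  B3: def={p,q} ue={p,q}
  B4: def={q,r} ue={r}
  B5: def={p} ue={q}
  B6: def={q,r} ue={q,r}
  B7: def={p,r} ue={r}
  B8: def={f,r} ue={r}

Liveness:
  B0: in=∅ out={p}
  B1: in={p} out={p,q,r}
  B2: in={p,q,r} out={p,q,r}
  B3: in={p,q,r} out={p,q,r}
  B4: in={r} out={q,r}
  B5: in={q,r} out={p,r}
  B6: in={p,q,r} out={p,r}
  B7: in={r} out={r}
  B8: in={r} out=∅

live-out(B0) = ["p"]

Answer: ["p"]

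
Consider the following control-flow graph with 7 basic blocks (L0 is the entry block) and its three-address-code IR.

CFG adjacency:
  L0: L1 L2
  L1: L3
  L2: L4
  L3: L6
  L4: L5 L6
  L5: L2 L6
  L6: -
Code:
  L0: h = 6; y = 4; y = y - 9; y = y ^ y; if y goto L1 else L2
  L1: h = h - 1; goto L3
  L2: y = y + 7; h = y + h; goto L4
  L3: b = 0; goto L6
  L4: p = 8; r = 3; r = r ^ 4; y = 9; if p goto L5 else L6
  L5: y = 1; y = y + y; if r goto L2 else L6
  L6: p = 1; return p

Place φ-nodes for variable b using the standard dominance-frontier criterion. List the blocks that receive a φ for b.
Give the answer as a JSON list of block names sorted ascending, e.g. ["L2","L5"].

Answer: ["L6"]

Analysis:
idom tree: L1←L0 L2←L0 L3←L1 L4←L2 L5←L4 L6←L0
Dom at joins:
  L2: preds {L0,L5}: {L0} ∩ {L0,L2,L4,L5} = {L0}; idom=L0
  L6: preds {L3,L4,L5}: {L0,L1,L3} ∩ {L0,L2,L4} ∩ {L0,L2,L4,L5} = {L0}; idom=L0

Frontier:
  join L2 pred L0: · stop@L0
  join L2 pred L5: L5→L4→L2 stop@L0
  join L6 pred L3: L3→L1 stop@L0
  join L6 pred L4: L4→L2 stop@L0
  join L6 pred L5: L5→L4→L2 stop@L0
  L0 → ∅
  L1 → {L6}
  L2 → {L2,L6}
  L3 → {L6}
  L4 → {L2,L6}
  L5 → {L2,L6}
  L6 → ∅

φ for b: defs {L3}
  DF⁺ = {L6}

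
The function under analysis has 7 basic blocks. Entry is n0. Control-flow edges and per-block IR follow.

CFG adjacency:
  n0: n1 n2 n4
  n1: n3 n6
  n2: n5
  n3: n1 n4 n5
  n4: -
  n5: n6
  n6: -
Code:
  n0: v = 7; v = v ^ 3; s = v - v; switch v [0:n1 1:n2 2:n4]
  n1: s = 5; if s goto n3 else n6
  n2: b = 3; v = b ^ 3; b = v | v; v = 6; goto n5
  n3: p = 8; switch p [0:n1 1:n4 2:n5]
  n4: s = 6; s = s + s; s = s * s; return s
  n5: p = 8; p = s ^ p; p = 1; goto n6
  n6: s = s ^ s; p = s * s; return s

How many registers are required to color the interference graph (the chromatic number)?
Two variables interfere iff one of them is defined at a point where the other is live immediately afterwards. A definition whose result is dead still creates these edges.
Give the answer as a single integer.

Per-block:
  n0: {s,v} / ∅
  n1: {s} / ∅
  n2: {b,v} / ∅
  n3: {p} / ∅
  n4: {s} / ∅
  n5: {p} / {s}
  n6: {p,s} / {s}

Backward fixpoint:
  n0: in=∅ out={s}
  n1: in=∅ out={s}
  n2: in={s} out={s}
  n3: in={s} out={s}
  n4: in=∅ out=∅
  n5: in={s} out={s}
  n6: in={s} out=∅

Interfere edges:
  b — {s}
  p — {s}
  s — {b,p,v}
  v — {s}

Registers:
  lower bound: {b,s} mutually conflict ⇒ χ ≥ 2
  assign b→r1 p→r1 s→r0 v→r1 — no edge inside a register ⇒ χ ≤ 2
  χ = 2

Answer: 2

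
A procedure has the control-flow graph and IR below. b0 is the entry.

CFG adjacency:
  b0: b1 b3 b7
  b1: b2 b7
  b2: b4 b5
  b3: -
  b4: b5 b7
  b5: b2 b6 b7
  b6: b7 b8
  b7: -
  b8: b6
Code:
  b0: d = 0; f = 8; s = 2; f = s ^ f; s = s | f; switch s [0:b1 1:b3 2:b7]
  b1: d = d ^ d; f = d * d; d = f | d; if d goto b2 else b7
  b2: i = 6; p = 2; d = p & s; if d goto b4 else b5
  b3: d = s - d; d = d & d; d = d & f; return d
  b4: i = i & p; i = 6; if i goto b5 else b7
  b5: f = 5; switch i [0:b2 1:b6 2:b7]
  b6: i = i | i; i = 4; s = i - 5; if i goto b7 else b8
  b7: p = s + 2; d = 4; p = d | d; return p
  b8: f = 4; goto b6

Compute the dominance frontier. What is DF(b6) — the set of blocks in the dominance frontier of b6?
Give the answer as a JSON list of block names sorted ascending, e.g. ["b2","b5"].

Answer: ["b6", "b7"]

Working:
idom tree: b1←b0 b2←b1 b3←b0 b4←b2 b5←b2 b6←b5 b7←b0 b8←b6
Join-block Dom:
  b2: preds {b1,b5}: {b0,b1} ∩ {b0,b1,b2,b5} = {b0,b1}; idom=b1
  b5: preds {b2,b4}: {b0,b1,b2} ∩ {b0,b1,b2,b4} = {b0,b1,b2}; idom=b2
  b6: preds {b5,b8}: {b0,b1,b2,b5} ∩ {b0,b1,b2,b5,b6,b8} = {b0,b1,b2,b5}; idom=b5
  b7: preds {b0,b1,b4,b5,b6}: {b0} ∩ {b0,b1} ∩ {b0,b1,b2,b4} ∩ {b0,b1,b2,b5} ∩ {b0,b1,b2,b5,b6} = {b0}; idom=b0

Frontier:
  join b2 pred b1: · stop@b1
  join b2 pred b5: b5→b2 stop@b1
  join b5 pred b2: · stop@b2
  join b5 pred b4: b4 stop@b2
  join b6 pred b5: · stop@b5
  join b6 pred b8: b8→b6 stop@b5
  join b7 pred b0: · stop@b0
  join b7 pred b1: b1 stop@b0
  join b7 pred b4: b4→b2→b1 stop@b0
  join b7 pred b5: b5→b2→b1 stop@b0
  join b7 pred b6: b6→b5→b2→b1 stop@b0
  b0: DF=∅
  b1: DF={b7}
  b2: DF={b2,b7}
  b3: DF=∅
  b4: DF={b5,b7}
  b5: DF={b2,b7}
  b6: DF={b6,b7}
  b7: DF=∅
  b8: DF={b6}

DF(b6) = ["b6", "b7"]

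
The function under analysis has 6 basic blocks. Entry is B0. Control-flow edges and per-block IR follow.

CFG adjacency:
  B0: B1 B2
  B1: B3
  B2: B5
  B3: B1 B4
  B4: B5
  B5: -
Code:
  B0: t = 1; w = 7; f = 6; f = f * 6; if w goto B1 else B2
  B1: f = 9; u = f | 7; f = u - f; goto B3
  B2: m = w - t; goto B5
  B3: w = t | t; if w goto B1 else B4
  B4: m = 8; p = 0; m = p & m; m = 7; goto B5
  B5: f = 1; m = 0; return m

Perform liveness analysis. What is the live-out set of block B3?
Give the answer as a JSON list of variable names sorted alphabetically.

Block summaries:
  B0 def {f,t,w} use ∅
  B1 def {f,u} use ∅
  B2 def {m} use {t,w}
  B3 def {w} use {t}
  B4 def {m,p} use ∅
  B5 def {f,m} use ∅

Live sets:
  live B0: ∅→{t,w}
  live B1: {t}→{t}
  live B2: {t,w}→∅
  live B3: {t}→{t}
  live B4: ∅→∅
  live B5: ∅→∅

live-out(B3) = ["t"]

Answer: ["t"]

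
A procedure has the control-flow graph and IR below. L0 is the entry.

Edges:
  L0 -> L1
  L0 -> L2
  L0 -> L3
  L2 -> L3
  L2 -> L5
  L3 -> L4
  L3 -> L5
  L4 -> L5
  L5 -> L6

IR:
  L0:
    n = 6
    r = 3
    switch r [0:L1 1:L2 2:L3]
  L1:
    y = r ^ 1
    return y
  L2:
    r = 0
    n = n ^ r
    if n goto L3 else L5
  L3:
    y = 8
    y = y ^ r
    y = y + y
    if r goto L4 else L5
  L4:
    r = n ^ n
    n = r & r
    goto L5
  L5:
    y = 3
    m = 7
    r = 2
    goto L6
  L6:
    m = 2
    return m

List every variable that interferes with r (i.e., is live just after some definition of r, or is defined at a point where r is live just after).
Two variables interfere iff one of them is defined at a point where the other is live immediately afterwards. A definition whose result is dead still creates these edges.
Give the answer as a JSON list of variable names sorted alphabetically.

def/use:
  L0: {n,r} / ∅
  L1: {y} / {r}
  L2: {n,r} / {n}
  L3: {y} / {r}
  L4: {n,r} / {n}
  L5: {m,r,y} / ∅
  L6: {m} / ∅

Live sets:
  live L0: ∅→{n,r}
  live L1: {r}→∅
  live L2: {n}→{n,r}
  live L3: {n,r}→{n}
  live L4: {n}→∅
  live L5: ∅→∅
  live L6: ∅→∅

Interfere edges:
  m — ∅
  n — {r,y}
  r — {n,y}
  y — {n,r}

N(r) = ["n", "y"]

Answer: ["n", "y"]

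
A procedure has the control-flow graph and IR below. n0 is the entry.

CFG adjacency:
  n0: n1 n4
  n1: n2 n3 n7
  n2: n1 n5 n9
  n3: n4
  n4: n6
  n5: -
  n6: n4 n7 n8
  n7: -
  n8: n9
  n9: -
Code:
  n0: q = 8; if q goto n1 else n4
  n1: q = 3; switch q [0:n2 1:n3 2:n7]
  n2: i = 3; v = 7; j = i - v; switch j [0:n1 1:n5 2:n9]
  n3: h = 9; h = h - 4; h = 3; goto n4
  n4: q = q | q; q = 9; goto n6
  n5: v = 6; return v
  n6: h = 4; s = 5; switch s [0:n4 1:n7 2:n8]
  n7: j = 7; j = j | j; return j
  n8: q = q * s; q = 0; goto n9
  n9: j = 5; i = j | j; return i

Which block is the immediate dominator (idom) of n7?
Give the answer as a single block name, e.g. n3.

idom tree: n1←n0 n2←n1 n3←n1 n4←n0 n5←n2 n6←n4 n7←n0 n8←n6 n9←n0
Dom∩ at merges:
  n1: preds {n0,n2}: {n0} ∩ {n0,n1,n2} = {n0}; idom=n0
  n4: preds {n0,n3,n6}: {n0} ∩ {n0,n1,n3} ∩ {n0,n4,n6} = {n0}; idom=n0
  n7: preds {n1,n6}: {n0,n1} ∩ {n0,n4,n6} = {n0}; idom=n0
  n9: preds {n2,n8}: {n0,n1,n2} ∩ {n0,n4,n6,n8} = {n0}; idom=n0

idom(n7) = n0

Answer: n0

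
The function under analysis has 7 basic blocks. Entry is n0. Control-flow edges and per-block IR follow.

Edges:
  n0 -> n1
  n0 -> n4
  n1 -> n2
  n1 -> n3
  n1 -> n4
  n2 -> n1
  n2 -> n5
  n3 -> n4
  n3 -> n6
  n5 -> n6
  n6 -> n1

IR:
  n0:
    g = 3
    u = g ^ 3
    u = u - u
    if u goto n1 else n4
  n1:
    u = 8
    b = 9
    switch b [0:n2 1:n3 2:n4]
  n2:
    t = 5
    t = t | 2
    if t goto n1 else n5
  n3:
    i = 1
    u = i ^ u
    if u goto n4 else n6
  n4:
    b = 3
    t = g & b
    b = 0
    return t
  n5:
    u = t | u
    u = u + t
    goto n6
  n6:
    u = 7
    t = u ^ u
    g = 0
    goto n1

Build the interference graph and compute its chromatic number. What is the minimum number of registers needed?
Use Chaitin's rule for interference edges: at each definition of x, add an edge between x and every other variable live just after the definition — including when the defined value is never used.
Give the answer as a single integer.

Block summaries:
  n0 def {g,u} use ∅
  n1 def {b,u} use ∅
  n2 def {t} use ∅
  n3 def {i,u} use {u}
  n4 def {b,t} use {g}
  n5 def {u} use {t,u}
  n6 def {g,t,u} use ∅

Liveness:
  live n0: ∅→{g}
  live n1: {g}→{g,u}
  live n2: {g,u}→{g,t,u}
  live n3: {g,u}→{g}
  live n4: {g}→∅
  live n5: {t,u}→∅
  live n6: ∅→{g}

Interference:
  b — {g,t,u}
  g — {b,i,t,u}
  i — {g,u}
  t — {b,g,u}
  u — {b,g,i,t}

Chromatic number:
  {b,g,t,u} pairwise interfere (4-clique) ⇒ χ ≥ 4
  4-colouring: c0={g}  c1={u}  c2={b,i}  c3={t}
  χ = 4

Answer: 4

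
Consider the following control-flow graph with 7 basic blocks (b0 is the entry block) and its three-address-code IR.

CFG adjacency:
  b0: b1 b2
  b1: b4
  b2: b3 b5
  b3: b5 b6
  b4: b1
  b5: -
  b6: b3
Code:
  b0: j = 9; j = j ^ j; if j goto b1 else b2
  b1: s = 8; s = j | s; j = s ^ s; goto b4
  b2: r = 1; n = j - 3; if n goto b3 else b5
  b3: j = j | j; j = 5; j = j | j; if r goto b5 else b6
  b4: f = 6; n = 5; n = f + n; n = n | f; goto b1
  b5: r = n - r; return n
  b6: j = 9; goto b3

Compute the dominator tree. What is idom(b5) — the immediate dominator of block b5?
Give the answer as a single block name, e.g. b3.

Answer: b2

Working:
idom tree: b1←b0 b2←b0 b3←b2 b4←b1 b5←b2 b6←b3
Join-block Dom:
  b1: preds {b0,b4}: {b0} ∩ {b0,b1,b4} = {b0}; idom=b0
  b3: preds {b2,b6}: {b0,b2} ∩ {b0,b2,b3,b6} = {b0,b2}; idom=b2
  b5: preds {b2,b3}: {b0,b2} ∩ {b0,b2,b3} = {b0,b2}; idom=b2

idom(b5) = b2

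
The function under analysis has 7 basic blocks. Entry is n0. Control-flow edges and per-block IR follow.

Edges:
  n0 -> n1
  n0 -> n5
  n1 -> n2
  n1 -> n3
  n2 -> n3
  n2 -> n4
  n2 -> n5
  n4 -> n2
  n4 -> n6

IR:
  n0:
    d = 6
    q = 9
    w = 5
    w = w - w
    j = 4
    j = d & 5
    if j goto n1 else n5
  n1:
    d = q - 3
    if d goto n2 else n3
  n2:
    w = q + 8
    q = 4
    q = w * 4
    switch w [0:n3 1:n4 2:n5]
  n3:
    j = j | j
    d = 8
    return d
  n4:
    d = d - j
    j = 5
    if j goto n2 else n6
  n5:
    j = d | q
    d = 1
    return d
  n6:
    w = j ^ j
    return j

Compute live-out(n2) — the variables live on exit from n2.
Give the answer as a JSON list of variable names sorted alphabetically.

Answer: ["d", "j", "q"]

Working:
Per-block:
  n0 def {d,j,q,w} use ∅
  n1 def {d} use {q}
  n2 def {q,w} use {q}
  n3 def {d,j} use {j}
  n4 def {d,j} use {d,j}
  n5 def {d,j} use {d,q}
  n6 def {w} use {j}

Backward fixpoint:
  n0 li=∅ lo={d,j,q}
  n1 li={j,q} lo={d,j,q}
  n2 li={d,j,q} lo={d,j,q}
  n3 li={j} lo=∅
  n4 li={d,j,q} lo={d,j,q}
  n5 li={d,q} lo=∅
  n6 li={j} lo=∅

live-out(n2) = ["d", "j", "q"]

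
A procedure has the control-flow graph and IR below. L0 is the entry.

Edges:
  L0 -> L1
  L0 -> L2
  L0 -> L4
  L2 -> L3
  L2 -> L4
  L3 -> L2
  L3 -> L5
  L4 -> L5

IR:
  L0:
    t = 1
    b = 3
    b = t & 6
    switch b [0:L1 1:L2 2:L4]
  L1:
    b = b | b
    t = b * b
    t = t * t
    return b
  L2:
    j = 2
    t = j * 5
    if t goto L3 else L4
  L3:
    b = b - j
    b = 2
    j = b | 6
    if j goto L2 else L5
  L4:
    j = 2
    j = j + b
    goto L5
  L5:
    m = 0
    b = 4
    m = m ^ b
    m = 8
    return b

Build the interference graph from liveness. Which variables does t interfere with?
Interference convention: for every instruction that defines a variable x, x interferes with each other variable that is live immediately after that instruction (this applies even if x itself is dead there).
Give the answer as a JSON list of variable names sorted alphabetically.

Block summaries:
  L0: def={b,t} ue=∅
  L1: def={b,t} ue={b}
  L2: def={j,t} ue=∅
  L3: def={b,j} ue={b,j}
  L4: def={j} ue={b}
  L5: def={b,m} ue=∅

Liveness:
  L0 li=∅ lo={b}
  L1 li={b} lo=∅
  L2 li={b} lo={b,j}
  L3 li={b,j} lo={b}
  L4 li={b} lo=∅
  L5 li=∅ lo=∅

Conflict graph:
  b — {j,m,t}
  j — {b,t}
  m — {b}
  t — {b,j}

N(t) = ["b", "j"]

Answer: ["b", "j"]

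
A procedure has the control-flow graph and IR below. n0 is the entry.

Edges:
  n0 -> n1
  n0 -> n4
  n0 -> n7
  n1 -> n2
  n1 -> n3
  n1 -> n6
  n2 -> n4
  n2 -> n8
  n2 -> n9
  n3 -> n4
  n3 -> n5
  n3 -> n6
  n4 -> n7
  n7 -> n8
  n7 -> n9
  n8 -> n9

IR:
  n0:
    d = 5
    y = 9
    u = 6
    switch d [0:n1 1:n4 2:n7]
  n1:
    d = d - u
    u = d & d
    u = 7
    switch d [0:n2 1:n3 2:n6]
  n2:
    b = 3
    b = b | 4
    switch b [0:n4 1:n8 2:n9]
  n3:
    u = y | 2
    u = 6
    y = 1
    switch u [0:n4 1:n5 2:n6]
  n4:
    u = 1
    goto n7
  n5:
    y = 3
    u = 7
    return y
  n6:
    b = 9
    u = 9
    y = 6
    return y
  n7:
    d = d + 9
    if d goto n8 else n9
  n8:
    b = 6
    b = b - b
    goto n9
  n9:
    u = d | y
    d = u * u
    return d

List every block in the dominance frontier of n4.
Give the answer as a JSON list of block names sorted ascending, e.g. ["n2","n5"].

idom tree: n1←n0 n2←n1 n3←n1 n4←n0 n5←n3 n6←n1 n7←n0 n8←n0 n9←n0
Dom∩ at merges:
  n4: preds {n0,n2,n3}: {n0} ∩ {n0,n1,n2} ∩ {n0,n1,n3} = {n0}; idom=n0
  n6: preds {n1,n3}: {n0,n1} ∩ {n0,n1,n3} = {n0,n1}; idom=n1
  n7: preds {n0,n4}: {n0} ∩ {n0,n4} = {n0}; idom=n0
  n8: preds {n2,n7}: {n0,n1,n2} ∩ {n0,n7} = {n0}; idom=n0
  n9: preds {n2,n7,n8}: {n0,n1,n2} ∩ {n0,n7} ∩ {n0,n8} = {n0}; idom=n0

Frontier:
  join n4 pred n0: · stop@n0
  join n4 pred n2: n2→n1 stop@n0
  join n4 pred n3: n3→n1 stop@n0
  join n6 pred n1: · stop@n1
  join n6 pred n3: n3 stop@n1
  join n7 pred n0: · stop@n0
  join n7 pred n4: n4 stop@n0
  join n8 pred n2: n2→n1 stop@n0
  join n8 pred n7: n7 stop@n0
  join n9 pred n2: n2→n1 stop@n0
  join n9 pred n7: n7 stop@n0
  join n9 pred n8: n8 stop@n0
  n0 → ∅
  n1 → {n4,n8,n9}
  n2 → {n4,n8,n9}
  n3 → {n4,n6}
  n4 → {n7}
  n5 → ∅
  n6 → ∅
  n7 → {n8,n9}
  n8 → {n9}
  n9 → ∅

DF(n4) = ["n7"]

Answer: ["n7"]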